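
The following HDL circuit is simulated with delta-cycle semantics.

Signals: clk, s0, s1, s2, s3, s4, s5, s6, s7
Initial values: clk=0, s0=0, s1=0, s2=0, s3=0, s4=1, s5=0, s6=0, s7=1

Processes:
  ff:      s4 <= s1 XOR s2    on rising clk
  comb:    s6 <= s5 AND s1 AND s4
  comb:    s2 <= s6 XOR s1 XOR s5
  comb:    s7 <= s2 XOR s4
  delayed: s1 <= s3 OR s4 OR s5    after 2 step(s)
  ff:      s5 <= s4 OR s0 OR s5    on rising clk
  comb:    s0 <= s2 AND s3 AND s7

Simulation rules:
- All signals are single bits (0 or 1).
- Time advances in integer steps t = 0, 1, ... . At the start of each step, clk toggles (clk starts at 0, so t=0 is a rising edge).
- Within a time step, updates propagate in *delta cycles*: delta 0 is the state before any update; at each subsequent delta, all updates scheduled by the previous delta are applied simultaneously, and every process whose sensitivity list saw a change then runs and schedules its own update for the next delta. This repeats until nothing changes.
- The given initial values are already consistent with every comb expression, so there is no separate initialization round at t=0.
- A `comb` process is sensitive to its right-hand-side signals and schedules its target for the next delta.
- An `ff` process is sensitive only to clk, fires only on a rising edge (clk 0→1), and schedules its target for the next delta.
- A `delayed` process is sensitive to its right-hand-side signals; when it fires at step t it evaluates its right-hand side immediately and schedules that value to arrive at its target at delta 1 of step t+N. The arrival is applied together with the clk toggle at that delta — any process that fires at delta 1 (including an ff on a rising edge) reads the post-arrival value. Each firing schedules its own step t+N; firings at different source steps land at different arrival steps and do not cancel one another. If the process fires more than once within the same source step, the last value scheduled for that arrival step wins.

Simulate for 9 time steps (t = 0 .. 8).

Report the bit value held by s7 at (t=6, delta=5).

0

t0.Δ0 s2=0 s3=0 clk=0 s4=1 s6=0 s0=0 s5=0 s1=0 s7=1
t0.Δ1 s2=0 s3=0 clk=1 s4=1 s6=0 s0=0 s5=0 s1=0 s7=1
t0.Δ2 s2=0 s3=0 clk=1 s4=0 s6=0 s0=0 s5=1 s1=0 s7=1
t0.Δ3 s2=1 s3=0 clk=1 s4=0 s6=0 s0=0 s5=1 s1=0 s7=0
t0.Δ4 s2=1 s3=0 clk=1 s4=0 s6=0 s0=0 s5=1 s1=0 s7=1
t1.Δ0 s2=1 s3=0 clk=1 s4=0 s6=0 s0=0 s5=1 s1=0 s7=1
t1.Δ1 s2=1 s3=0 clk=0 s4=0 s6=0 s0=0 s5=1 s1=0 s7=1
t2.Δ0 s2=1 s3=0 clk=0 s4=0 s6=0 s0=0 s5=1 s1=0 s7=1
t2.Δ1 s2=1 s3=0 clk=1 s4=0 s6=0 s0=0 s5=1 s1=1 s7=1
t2.Δ2 s2=0 s3=0 clk=1 s4=0 s6=0 s0=0 s5=1 s1=1 s7=1
t2.Δ3 s2=0 s3=0 clk=1 s4=0 s6=0 s0=0 s5=1 s1=1 s7=0
t3.Δ0 s2=0 s3=0 clk=1 s4=0 s6=0 s0=0 s5=1 s1=1 s7=0
t3.Δ1 s2=0 s3=0 clk=0 s4=0 s6=0 s0=0 s5=1 s1=1 s7=0
t4.Δ0 s2=0 s3=0 clk=0 s4=0 s6=0 s0=0 s5=1 s1=1 s7=0
t4.Δ1 s2=0 s3=0 clk=1 s4=0 s6=0 s0=0 s5=1 s1=1 s7=0
t4.Δ2 s2=0 s3=0 clk=1 s4=1 s6=0 s0=0 s5=1 s1=1 s7=0
t4.Δ3 s2=0 s3=0 clk=1 s4=1 s6=1 s0=0 s5=1 s1=1 s7=1
t4.Δ4 s2=1 s3=0 clk=1 s4=1 s6=1 s0=0 s5=1 s1=1 s7=1
t4.Δ5 s2=1 s3=0 clk=1 s4=1 s6=1 s0=0 s5=1 s1=1 s7=0
t5.Δ0 s2=1 s3=0 clk=1 s4=1 s6=1 s0=0 s5=1 s1=1 s7=0
t5.Δ1 s2=1 s3=0 clk=0 s4=1 s6=1 s0=0 s5=1 s1=1 s7=0
t6.Δ0 s2=1 s3=0 clk=0 s4=1 s6=1 s0=0 s5=1 s1=1 s7=0
t6.Δ1 s2=1 s3=0 clk=1 s4=1 s6=1 s0=0 s5=1 s1=1 s7=0
t6.Δ2 s2=1 s3=0 clk=1 s4=0 s6=1 s0=0 s5=1 s1=1 s7=0
t6.Δ3 s2=1 s3=0 clk=1 s4=0 s6=0 s0=0 s5=1 s1=1 s7=1
t6.Δ4 s2=0 s3=0 clk=1 s4=0 s6=0 s0=0 s5=1 s1=1 s7=1
t6.Δ5 s2=0 s3=0 clk=1 s4=0 s6=0 s0=0 s5=1 s1=1 s7=0
t7.Δ0 s2=0 s3=0 clk=1 s4=0 s6=0 s0=0 s5=1 s1=1 s7=0
t7.Δ1 s2=0 s3=0 clk=0 s4=0 s6=0 s0=0 s5=1 s1=1 s7=0
t8.Δ0 s2=0 s3=0 clk=0 s4=0 s6=0 s0=0 s5=1 s1=1 s7=0
t8.Δ1 s2=0 s3=0 clk=1 s4=0 s6=0 s0=0 s5=1 s1=1 s7=0
t8.Δ2 s2=0 s3=0 clk=1 s4=1 s6=0 s0=0 s5=1 s1=1 s7=0
t8.Δ3 s2=0 s3=0 clk=1 s4=1 s6=1 s0=0 s5=1 s1=1 s7=1
t8.Δ4 s2=1 s3=0 clk=1 s4=1 s6=1 s0=0 s5=1 s1=1 s7=1
t8.Δ5 s2=1 s3=0 clk=1 s4=1 s6=1 s0=0 s5=1 s1=1 s7=0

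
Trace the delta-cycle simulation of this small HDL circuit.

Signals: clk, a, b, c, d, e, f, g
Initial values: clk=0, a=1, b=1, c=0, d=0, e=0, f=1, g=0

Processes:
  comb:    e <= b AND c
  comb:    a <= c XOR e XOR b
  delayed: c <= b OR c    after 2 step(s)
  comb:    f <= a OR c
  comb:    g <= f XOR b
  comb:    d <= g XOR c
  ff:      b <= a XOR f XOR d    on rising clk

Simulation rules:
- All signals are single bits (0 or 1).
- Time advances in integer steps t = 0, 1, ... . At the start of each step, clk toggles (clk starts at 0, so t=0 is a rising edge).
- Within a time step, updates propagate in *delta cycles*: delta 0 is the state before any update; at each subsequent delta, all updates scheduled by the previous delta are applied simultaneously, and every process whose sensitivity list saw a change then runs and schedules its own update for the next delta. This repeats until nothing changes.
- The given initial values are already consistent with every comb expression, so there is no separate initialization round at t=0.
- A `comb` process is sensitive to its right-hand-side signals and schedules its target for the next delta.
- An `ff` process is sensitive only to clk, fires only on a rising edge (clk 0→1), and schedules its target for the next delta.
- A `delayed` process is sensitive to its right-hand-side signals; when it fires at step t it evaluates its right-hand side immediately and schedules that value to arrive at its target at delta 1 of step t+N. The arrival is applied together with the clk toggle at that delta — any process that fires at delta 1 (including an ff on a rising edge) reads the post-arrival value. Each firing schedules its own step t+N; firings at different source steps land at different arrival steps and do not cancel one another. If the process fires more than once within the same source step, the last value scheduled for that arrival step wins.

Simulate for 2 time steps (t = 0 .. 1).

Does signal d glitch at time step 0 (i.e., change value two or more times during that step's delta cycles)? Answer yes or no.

t=0 Δ0: d=0 e=0 a=1 g=0 f=1 c=0 b=1 clk=0
  Δ1: clk:0→1
  Δ2: b:1→0
  Δ3: a:1→0, g:0→1
  Δ4: d:0→1, f:1→0
  Δ5: g:1→0
  Δ6: d:1→0
  (6Δ to stable)
t=1 Δ0: d=0 e=0 a=0 g=0 f=0 c=0 b=0 clk=1
  Δ1: clk:1→0
  (1Δ to stable)

yes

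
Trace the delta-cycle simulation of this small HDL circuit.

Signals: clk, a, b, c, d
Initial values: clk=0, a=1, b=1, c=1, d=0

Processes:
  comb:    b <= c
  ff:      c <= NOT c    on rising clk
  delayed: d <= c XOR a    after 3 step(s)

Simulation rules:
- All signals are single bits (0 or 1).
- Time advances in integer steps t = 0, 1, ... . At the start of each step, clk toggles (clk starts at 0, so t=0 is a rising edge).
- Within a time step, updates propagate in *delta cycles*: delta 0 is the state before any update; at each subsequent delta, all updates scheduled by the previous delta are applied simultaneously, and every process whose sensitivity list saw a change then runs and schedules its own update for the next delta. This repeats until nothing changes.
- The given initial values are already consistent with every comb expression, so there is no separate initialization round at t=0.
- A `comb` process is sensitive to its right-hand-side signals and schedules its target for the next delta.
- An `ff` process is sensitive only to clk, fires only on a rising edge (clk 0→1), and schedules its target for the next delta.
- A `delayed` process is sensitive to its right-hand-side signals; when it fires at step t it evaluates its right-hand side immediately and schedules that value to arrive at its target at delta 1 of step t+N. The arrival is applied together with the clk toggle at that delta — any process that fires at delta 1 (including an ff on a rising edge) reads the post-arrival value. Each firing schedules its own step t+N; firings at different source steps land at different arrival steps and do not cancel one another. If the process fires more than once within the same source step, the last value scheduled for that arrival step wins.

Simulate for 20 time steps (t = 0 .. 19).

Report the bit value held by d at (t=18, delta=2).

0

t=0 Δ0: c=1 clk=0 d=0 b=1 a=1
  Δ1: clk:0→1
  Δ2: c:1→0
  Δ3: b:1→0
  (3Δ to stable)
t=1 Δ0: c=0 clk=1 d=0 b=0 a=1
  Δ1: clk:1→0
  (1Δ to stable)
t=2 Δ0: c=0 clk=0 d=0 b=0 a=1
  Δ1: clk:0→1
  Δ2: c:0→1
  Δ3: b:0→1
  (3Δ to stable)
t=3 Δ0: c=1 clk=1 d=0 b=1 a=1
  Δ1: clk:1→0, d:0→1
  (1Δ to stable)
t=4 Δ0: c=1 clk=0 d=1 b=1 a=1
  Δ1: clk:0→1
  Δ2: c:1→0
  Δ3: b:1→0
  (3Δ to stable)
t=5 Δ0: c=0 clk=1 d=1 b=0 a=1
  Δ1: clk:1→0, d:1→0
  (1Δ to stable)
t=6 Δ0: c=0 clk=0 d=0 b=0 a=1
  Δ1: clk:0→1
  Δ2: c:0→1
  Δ3: b:0→1
  (3Δ to stable)
t=7 Δ0: c=1 clk=1 d=0 b=1 a=1
  Δ1: clk:1→0, d:0→1
  (1Δ to stable)
t=8 Δ0: c=1 clk=0 d=1 b=1 a=1
  Δ1: clk:0→1
  Δ2: c:1→0
  Δ3: b:1→0
  (3Δ to stable)
t=9 Δ0: c=0 clk=1 d=1 b=0 a=1
  Δ1: clk:1→0, d:1→0
  (1Δ to stable)
t=10 Δ0: c=0 clk=0 d=0 b=0 a=1
  Δ1: clk:0→1
  Δ2: c:0→1
  Δ3: b:0→1
  (3Δ to stable)
t=11 Δ0: c=1 clk=1 d=0 b=1 a=1
  Δ1: clk:1→0, d:0→1
  (1Δ to stable)
t=12 Δ0: c=1 clk=0 d=1 b=1 a=1
  Δ1: clk:0→1
  Δ2: c:1→0
  Δ3: b:1→0
  (3Δ to stable)
t=13 Δ0: c=0 clk=1 d=1 b=0 a=1
  Δ1: clk:1→0, d:1→0
  (1Δ to stable)
t=14 Δ0: c=0 clk=0 d=0 b=0 a=1
  Δ1: clk:0→1
  Δ2: c:0→1
  Δ3: b:0→1
  (3Δ to stable)
t=15 Δ0: c=1 clk=1 d=0 b=1 a=1
  Δ1: clk:1→0, d:0→1
  (1Δ to stable)
t=16 Δ0: c=1 clk=0 d=1 b=1 a=1
  Δ1: clk:0→1
  Δ2: c:1→0
  Δ3: b:1→0
  (3Δ to stable)
t=17 Δ0: c=0 clk=1 d=1 b=0 a=1
  Δ1: clk:1→0, d:1→0
  (1Δ to stable)
t=18 Δ0: c=0 clk=0 d=0 b=0 a=1
  Δ1: clk:0→1
  Δ2: c:0→1
  Δ3: b:0→1
  (3Δ to stable)
t=19 Δ0: c=1 clk=1 d=0 b=1 a=1
  Δ1: clk:1→0, d:0→1
  (1Δ to stable)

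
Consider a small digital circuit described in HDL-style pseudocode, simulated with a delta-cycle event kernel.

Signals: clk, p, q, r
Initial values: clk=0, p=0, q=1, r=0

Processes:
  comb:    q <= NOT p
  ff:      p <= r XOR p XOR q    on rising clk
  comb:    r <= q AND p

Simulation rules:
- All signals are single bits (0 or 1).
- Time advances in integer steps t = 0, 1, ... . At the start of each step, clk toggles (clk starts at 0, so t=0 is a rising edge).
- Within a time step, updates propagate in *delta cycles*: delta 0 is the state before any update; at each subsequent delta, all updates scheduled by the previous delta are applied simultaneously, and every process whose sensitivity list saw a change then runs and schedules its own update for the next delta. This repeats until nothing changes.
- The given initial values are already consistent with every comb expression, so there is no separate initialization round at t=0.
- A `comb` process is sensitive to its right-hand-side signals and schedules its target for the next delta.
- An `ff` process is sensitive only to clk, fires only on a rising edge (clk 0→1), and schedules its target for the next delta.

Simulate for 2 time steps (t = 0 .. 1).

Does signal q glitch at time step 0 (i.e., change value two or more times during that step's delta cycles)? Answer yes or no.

t0.Δ0 r=0 q=1 p=0 clk=0
t0.Δ1 r=0 q=1 p=0 clk=1
t0.Δ2 r=0 q=1 p=1 clk=1
t0.Δ3 r=1 q=0 p=1 clk=1
t0.Δ4 r=0 q=0 p=1 clk=1
t1.Δ0 r=0 q=0 p=1 clk=1
t1.Δ1 r=0 q=0 p=1 clk=0

no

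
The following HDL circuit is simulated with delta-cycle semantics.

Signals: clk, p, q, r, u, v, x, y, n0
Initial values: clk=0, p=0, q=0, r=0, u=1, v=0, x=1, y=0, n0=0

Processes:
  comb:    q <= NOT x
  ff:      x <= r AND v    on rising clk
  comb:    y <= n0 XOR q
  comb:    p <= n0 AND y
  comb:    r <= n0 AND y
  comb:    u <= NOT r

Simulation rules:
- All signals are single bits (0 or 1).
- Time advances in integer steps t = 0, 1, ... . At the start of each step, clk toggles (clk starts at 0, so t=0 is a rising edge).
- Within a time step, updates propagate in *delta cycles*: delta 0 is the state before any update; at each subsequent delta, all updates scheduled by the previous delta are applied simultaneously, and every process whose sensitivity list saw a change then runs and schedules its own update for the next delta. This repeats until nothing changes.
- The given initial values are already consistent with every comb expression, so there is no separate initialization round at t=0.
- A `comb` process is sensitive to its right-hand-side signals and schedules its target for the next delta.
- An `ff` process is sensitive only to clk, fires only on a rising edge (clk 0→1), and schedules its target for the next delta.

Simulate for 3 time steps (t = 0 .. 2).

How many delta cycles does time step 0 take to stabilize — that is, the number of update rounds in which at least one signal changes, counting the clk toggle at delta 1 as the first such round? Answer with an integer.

t=0 Δ0: q=0 clk=0 r=0 n0=0 u=1 x=1 p=0 v=0 y=0
  Δ1: clk:0→1
  Δ2: x:1→0
  Δ3: q:0→1
  Δ4: y:0→1
  (4Δ to stable)
t=1 Δ0: q=1 clk=1 r=0 n0=0 u=1 x=0 p=0 v=0 y=1
  Δ1: clk:1→0
  (1Δ to stable)
t=2 Δ0: q=1 clk=0 r=0 n0=0 u=1 x=0 p=0 v=0 y=1
  Δ1: clk:0→1
  (1Δ to stable)

4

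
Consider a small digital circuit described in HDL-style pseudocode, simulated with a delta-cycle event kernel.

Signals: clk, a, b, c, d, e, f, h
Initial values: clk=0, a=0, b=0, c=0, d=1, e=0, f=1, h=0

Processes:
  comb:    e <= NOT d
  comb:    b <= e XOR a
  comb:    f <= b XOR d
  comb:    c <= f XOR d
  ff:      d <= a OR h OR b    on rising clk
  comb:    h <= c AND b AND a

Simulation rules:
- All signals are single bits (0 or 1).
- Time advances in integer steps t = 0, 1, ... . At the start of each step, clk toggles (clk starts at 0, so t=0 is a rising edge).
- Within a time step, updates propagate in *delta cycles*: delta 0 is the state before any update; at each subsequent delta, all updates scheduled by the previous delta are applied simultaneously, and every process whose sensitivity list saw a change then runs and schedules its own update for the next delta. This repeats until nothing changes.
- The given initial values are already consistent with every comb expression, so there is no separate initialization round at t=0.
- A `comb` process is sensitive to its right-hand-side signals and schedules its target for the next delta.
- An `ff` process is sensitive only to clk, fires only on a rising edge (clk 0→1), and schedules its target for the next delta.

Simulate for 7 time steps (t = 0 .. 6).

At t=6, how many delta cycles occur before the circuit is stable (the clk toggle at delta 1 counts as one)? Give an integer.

6

t=0 Δ0: a=0 f=1 clk=0 e=0 d=1 b=0 h=0 c=0
  Δ1: clk:0→1
  Δ2: d:1→0
  Δ3: f:1→0, e:0→1, c:0→1
  Δ4: b:0→1, c:1→0
  Δ5: f:0→1
  Δ6: c:0→1
  (6Δ to stable)
t=1 Δ0: a=0 f=1 clk=1 e=1 d=0 b=1 h=0 c=1
  Δ1: clk:1→0
  (1Δ to stable)
t=2 Δ0: a=0 f=1 clk=0 e=1 d=0 b=1 h=0 c=1
  Δ1: clk:0→1
  Δ2: d:0→1
  Δ3: f:1→0, e:1→0, c:1→0
  Δ4: b:1→0, c:0→1
  Δ5: f:0→1
  Δ6: c:1→0
  (6Δ to stable)
t=3 Δ0: a=0 f=1 clk=1 e=0 d=1 b=0 h=0 c=0
  Δ1: clk:1→0
  (1Δ to stable)
t=4 Δ0: a=0 f=1 clk=0 e=0 d=1 b=0 h=0 c=0
  Δ1: clk:0→1
  Δ2: d:1→0
  Δ3: f:1→0, e:0→1, c:0→1
  Δ4: b:0→1, c:1→0
  Δ5: f:0→1
  Δ6: c:0→1
  (6Δ to stable)
t=5 Δ0: a=0 f=1 clk=1 e=1 d=0 b=1 h=0 c=1
  Δ1: clk:1→0
  (1Δ to stable)
t=6 Δ0: a=0 f=1 clk=0 e=1 d=0 b=1 h=0 c=1
  Δ1: clk:0→1
  Δ2: d:0→1
  Δ3: f:1→0, e:1→0, c:1→0
  Δ4: b:1→0, c:0→1
  Δ5: f:0→1
  Δ6: c:1→0
  (6Δ to stable)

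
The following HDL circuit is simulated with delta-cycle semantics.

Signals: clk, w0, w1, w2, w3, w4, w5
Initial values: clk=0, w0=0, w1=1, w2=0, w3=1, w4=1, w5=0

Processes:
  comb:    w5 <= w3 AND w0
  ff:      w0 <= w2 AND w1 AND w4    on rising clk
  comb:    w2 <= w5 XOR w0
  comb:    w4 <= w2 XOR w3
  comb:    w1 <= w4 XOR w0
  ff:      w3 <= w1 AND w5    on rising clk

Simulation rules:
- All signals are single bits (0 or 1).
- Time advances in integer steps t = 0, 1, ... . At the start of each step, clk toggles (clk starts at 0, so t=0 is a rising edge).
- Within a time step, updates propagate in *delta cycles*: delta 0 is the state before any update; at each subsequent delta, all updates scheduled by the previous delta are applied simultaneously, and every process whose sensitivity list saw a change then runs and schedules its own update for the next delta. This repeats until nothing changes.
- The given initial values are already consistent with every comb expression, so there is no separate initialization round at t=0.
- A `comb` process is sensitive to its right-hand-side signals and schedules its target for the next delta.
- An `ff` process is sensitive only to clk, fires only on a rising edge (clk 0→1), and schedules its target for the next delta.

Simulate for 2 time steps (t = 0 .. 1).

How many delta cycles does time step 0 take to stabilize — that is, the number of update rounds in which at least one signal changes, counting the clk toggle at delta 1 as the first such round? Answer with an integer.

4

t0.Δ0 w4=1 w1=1 w0=0 w3=1 w5=0 clk=0 w2=0
t0.Δ1 w4=1 w1=1 w0=0 w3=1 w5=0 clk=1 w2=0
t0.Δ2 w4=1 w1=1 w0=0 w3=0 w5=0 clk=1 w2=0
t0.Δ3 w4=0 w1=1 w0=0 w3=0 w5=0 clk=1 w2=0
t0.Δ4 w4=0 w1=0 w0=0 w3=0 w5=0 clk=1 w2=0
t1.Δ0 w4=0 w1=0 w0=0 w3=0 w5=0 clk=1 w2=0
t1.Δ1 w4=0 w1=0 w0=0 w3=0 w5=0 clk=0 w2=0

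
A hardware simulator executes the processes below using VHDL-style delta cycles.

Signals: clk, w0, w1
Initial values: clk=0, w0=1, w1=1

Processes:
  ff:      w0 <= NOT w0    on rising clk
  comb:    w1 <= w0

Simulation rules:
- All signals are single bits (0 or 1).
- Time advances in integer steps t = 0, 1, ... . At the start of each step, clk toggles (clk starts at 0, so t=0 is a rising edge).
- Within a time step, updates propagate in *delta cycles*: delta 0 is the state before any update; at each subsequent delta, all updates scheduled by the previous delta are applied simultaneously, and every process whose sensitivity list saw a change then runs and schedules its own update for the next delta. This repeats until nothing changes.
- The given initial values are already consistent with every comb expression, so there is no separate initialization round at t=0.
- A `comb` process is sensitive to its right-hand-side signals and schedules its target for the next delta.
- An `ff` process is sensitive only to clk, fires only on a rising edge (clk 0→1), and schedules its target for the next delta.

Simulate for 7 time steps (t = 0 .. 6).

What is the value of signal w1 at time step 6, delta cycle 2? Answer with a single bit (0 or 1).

0

t=0 Δ0: w1=1 w0=1 clk=0
  Δ1: clk:0→1
  Δ2: w0:1→0
  Δ3: w1:1→0
  (3Δ to stable)
t=1 Δ0: w1=0 w0=0 clk=1
  Δ1: clk:1→0
  (1Δ to stable)
t=2 Δ0: w1=0 w0=0 clk=0
  Δ1: clk:0→1
  Δ2: w0:0→1
  Δ3: w1:0→1
  (3Δ to stable)
t=3 Δ0: w1=1 w0=1 clk=1
  Δ1: clk:1→0
  (1Δ to stable)
t=4 Δ0: w1=1 w0=1 clk=0
  Δ1: clk:0→1
  Δ2: w0:1→0
  Δ3: w1:1→0
  (3Δ to stable)
t=5 Δ0: w1=0 w0=0 clk=1
  Δ1: clk:1→0
  (1Δ to stable)
t=6 Δ0: w1=0 w0=0 clk=0
  Δ1: clk:0→1
  Δ2: w0:0→1
  Δ3: w1:0→1
  (3Δ to stable)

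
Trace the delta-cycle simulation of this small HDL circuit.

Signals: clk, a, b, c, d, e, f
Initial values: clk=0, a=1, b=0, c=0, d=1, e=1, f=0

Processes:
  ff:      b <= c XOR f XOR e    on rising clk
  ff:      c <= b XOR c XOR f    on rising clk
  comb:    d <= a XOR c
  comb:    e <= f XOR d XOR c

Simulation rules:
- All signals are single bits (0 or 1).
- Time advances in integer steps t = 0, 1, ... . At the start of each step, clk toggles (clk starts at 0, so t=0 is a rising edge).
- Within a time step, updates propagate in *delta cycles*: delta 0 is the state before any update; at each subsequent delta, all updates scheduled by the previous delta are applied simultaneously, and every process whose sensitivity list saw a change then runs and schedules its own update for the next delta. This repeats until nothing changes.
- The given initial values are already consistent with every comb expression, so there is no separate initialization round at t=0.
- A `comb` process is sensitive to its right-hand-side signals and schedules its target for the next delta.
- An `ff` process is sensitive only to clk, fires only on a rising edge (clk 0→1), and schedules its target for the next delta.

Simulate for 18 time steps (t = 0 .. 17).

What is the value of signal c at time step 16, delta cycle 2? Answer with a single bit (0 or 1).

0

t=0 Δ0: d=1 clk=0 b=0 e=1 f=0 a=1 c=0
  Δ1: clk:0→1
  Δ2: b:0→1
  (2Δ to stable)
t=1 Δ0: d=1 clk=1 b=1 e=1 f=0 a=1 c=0
  Δ1: clk:1→0
  (1Δ to stable)
t=2 Δ0: d=1 clk=0 b=1 e=1 f=0 a=1 c=0
  Δ1: clk:0→1
  Δ2: c:0→1
  Δ3: d:1→0, e:1→0
  Δ4: e:0→1
  (4Δ to stable)
t=3 Δ0: d=0 clk=1 b=1 e=1 f=0 a=1 c=1
  Δ1: clk:1→0
  (1Δ to stable)
t=4 Δ0: d=0 clk=0 b=1 e=1 f=0 a=1 c=1
  Δ1: clk:0→1
  Δ2: b:1→0, c:1→0
  Δ3: d:0→1, e:1→0
  Δ4: e:0→1
  (4Δ to stable)
t=5 Δ0: d=1 clk=1 b=0 e=1 f=0 a=1 c=0
  Δ1: clk:1→0
  (1Δ to stable)
t=6 Δ0: d=1 clk=0 b=0 e=1 f=0 a=1 c=0
  Δ1: clk:0→1
  Δ2: b:0→1
  (2Δ to stable)
t=7 Δ0: d=1 clk=1 b=1 e=1 f=0 a=1 c=0
  Δ1: clk:1→0
  (1Δ to stable)
t=8 Δ0: d=1 clk=0 b=1 e=1 f=0 a=1 c=0
  Δ1: clk:0→1
  Δ2: c:0→1
  Δ3: d:1→0, e:1→0
  Δ4: e:0→1
  (4Δ to stable)
t=9 Δ0: d=0 clk=1 b=1 e=1 f=0 a=1 c=1
  Δ1: clk:1→0
  (1Δ to stable)
t=10 Δ0: d=0 clk=0 b=1 e=1 f=0 a=1 c=1
  Δ1: clk:0→1
  Δ2: b:1→0, c:1→0
  Δ3: d:0→1, e:1→0
  Δ4: e:0→1
  (4Δ to stable)
t=11 Δ0: d=1 clk=1 b=0 e=1 f=0 a=1 c=0
  Δ1: clk:1→0
  (1Δ to stable)
t=12 Δ0: d=1 clk=0 b=0 e=1 f=0 a=1 c=0
  Δ1: clk:0→1
  Δ2: b:0→1
  (2Δ to stable)
t=13 Δ0: d=1 clk=1 b=1 e=1 f=0 a=1 c=0
  Δ1: clk:1→0
  (1Δ to stable)
t=14 Δ0: d=1 clk=0 b=1 e=1 f=0 a=1 c=0
  Δ1: clk:0→1
  Δ2: c:0→1
  Δ3: d:1→0, e:1→0
  Δ4: e:0→1
  (4Δ to stable)
t=15 Δ0: d=0 clk=1 b=1 e=1 f=0 a=1 c=1
  Δ1: clk:1→0
  (1Δ to stable)
t=16 Δ0: d=0 clk=0 b=1 e=1 f=0 a=1 c=1
  Δ1: clk:0→1
  Δ2: b:1→0, c:1→0
  Δ3: d:0→1, e:1→0
  Δ4: e:0→1
  (4Δ to stable)
t=17 Δ0: d=1 clk=1 b=0 e=1 f=0 a=1 c=0
  Δ1: clk:1→0
  (1Δ to stable)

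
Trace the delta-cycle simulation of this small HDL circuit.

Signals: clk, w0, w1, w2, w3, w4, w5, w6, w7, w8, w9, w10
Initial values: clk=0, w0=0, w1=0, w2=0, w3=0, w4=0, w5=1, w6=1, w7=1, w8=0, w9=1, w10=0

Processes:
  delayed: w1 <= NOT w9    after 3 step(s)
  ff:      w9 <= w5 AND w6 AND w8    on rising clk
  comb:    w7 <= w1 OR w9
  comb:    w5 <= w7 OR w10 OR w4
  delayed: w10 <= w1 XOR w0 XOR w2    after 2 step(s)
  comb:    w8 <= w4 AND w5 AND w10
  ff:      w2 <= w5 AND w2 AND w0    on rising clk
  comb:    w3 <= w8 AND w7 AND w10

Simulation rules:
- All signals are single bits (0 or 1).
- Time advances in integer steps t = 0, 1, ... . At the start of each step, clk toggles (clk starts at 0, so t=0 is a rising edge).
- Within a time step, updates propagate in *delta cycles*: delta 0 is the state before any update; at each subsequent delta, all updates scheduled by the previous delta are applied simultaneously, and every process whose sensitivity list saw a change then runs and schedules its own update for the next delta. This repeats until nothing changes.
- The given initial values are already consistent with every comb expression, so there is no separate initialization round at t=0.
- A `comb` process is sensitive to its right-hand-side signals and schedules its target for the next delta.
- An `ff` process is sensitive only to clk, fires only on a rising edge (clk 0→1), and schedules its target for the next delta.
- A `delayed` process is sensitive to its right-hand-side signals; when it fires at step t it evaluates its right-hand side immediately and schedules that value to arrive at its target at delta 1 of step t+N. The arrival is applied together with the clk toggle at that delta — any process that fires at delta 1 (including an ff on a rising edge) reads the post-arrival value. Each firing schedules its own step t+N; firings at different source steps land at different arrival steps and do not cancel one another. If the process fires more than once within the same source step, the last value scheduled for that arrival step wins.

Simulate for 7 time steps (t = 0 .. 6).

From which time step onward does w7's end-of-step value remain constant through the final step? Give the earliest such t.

t0.Δ0 clk=0 w6=1 w9=1 w1=0 w8=0 w4=0 w3=0 w2=0 w7=1 w10=0 w0=0 w5=1
t0.Δ1 clk=1 w6=1 w9=1 w1=0 w8=0 w4=0 w3=0 w2=0 w7=1 w10=0 w0=0 w5=1
t0.Δ2 clk=1 w6=1 w9=0 w1=0 w8=0 w4=0 w3=0 w2=0 w7=1 w10=0 w0=0 w5=1
t0.Δ3 clk=1 w6=1 w9=0 w1=0 w8=0 w4=0 w3=0 w2=0 w7=0 w10=0 w0=0 w5=1
t0.Δ4 clk=1 w6=1 w9=0 w1=0 w8=0 w4=0 w3=0 w2=0 w7=0 w10=0 w0=0 w5=0
t1.Δ0 clk=1 w6=1 w9=0 w1=0 w8=0 w4=0 w3=0 w2=0 w7=0 w10=0 w0=0 w5=0
t1.Δ1 clk=0 w6=1 w9=0 w1=0 w8=0 w4=0 w3=0 w2=0 w7=0 w10=0 w0=0 w5=0
t2.Δ0 clk=0 w6=1 w9=0 w1=0 w8=0 w4=0 w3=0 w2=0 w7=0 w10=0 w0=0 w5=0
t2.Δ1 clk=1 w6=1 w9=0 w1=0 w8=0 w4=0 w3=0 w2=0 w7=0 w10=0 w0=0 w5=0
t3.Δ0 clk=1 w6=1 w9=0 w1=0 w8=0 w4=0 w3=0 w2=0 w7=0 w10=0 w0=0 w5=0
t3.Δ1 clk=0 w6=1 w9=0 w1=1 w8=0 w4=0 w3=0 w2=0 w7=0 w10=0 w0=0 w5=0
t3.Δ2 clk=0 w6=1 w9=0 w1=1 w8=0 w4=0 w3=0 w2=0 w7=1 w10=0 w0=0 w5=0
t3.Δ3 clk=0 w6=1 w9=0 w1=1 w8=0 w4=0 w3=0 w2=0 w7=1 w10=0 w0=0 w5=1
t4.Δ0 clk=0 w6=1 w9=0 w1=1 w8=0 w4=0 w3=0 w2=0 w7=1 w10=0 w0=0 w5=1
t4.Δ1 clk=1 w6=1 w9=0 w1=1 w8=0 w4=0 w3=0 w2=0 w7=1 w10=0 w0=0 w5=1
t5.Δ0 clk=1 w6=1 w9=0 w1=1 w8=0 w4=0 w3=0 w2=0 w7=1 w10=0 w0=0 w5=1
t5.Δ1 clk=0 w6=1 w9=0 w1=1 w8=0 w4=0 w3=0 w2=0 w7=1 w10=1 w0=0 w5=1
t6.Δ0 clk=0 w6=1 w9=0 w1=1 w8=0 w4=0 w3=0 w2=0 w7=1 w10=1 w0=0 w5=1
t6.Δ1 clk=1 w6=1 w9=0 w1=1 w8=0 w4=0 w3=0 w2=0 w7=1 w10=1 w0=0 w5=1

3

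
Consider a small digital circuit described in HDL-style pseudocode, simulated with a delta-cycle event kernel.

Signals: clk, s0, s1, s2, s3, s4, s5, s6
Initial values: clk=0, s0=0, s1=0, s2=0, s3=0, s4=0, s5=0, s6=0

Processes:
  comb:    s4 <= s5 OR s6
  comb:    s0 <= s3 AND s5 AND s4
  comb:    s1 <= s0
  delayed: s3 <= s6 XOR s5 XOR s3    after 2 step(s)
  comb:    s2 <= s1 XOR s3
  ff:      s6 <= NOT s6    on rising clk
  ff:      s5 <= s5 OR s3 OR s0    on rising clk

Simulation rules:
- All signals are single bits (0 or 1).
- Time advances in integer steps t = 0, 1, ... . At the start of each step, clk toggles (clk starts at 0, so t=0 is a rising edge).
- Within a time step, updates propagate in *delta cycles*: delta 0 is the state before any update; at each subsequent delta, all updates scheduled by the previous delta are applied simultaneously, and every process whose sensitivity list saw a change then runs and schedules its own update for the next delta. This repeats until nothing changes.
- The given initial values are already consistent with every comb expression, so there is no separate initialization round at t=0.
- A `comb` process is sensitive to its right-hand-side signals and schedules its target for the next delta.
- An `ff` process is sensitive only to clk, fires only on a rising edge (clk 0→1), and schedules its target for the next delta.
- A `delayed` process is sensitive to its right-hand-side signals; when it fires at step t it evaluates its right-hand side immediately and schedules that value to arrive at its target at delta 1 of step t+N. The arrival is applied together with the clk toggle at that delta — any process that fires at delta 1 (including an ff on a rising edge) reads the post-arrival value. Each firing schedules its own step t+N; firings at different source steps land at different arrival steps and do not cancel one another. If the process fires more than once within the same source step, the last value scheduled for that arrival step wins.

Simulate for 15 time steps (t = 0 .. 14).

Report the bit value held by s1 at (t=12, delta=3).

0

t0.Δ0 s3=0 s6=0 s1=0 s2=0 clk=0 s4=0 s5=0 s0=0
t0.Δ1 s3=0 s6=0 s1=0 s2=0 clk=1 s4=0 s5=0 s0=0
t0.Δ2 s3=0 s6=1 s1=0 s2=0 clk=1 s4=0 s5=0 s0=0
t0.Δ3 s3=0 s6=1 s1=0 s2=0 clk=1 s4=1 s5=0 s0=0
t1.Δ0 s3=0 s6=1 s1=0 s2=0 clk=1 s4=1 s5=0 s0=0
t1.Δ1 s3=0 s6=1 s1=0 s2=0 clk=0 s4=1 s5=0 s0=0
t2.Δ0 s3=0 s6=1 s1=0 s2=0 clk=0 s4=1 s5=0 s0=0
t2.Δ1 s3=1 s6=1 s1=0 s2=0 clk=1 s4=1 s5=0 s0=0
t2.Δ2 s3=1 s6=0 s1=0 s2=1 clk=1 s4=1 s5=1 s0=0
t2.Δ3 s3=1 s6=0 s1=0 s2=1 clk=1 s4=1 s5=1 s0=1
t2.Δ4 s3=1 s6=0 s1=1 s2=1 clk=1 s4=1 s5=1 s0=1
t2.Δ5 s3=1 s6=0 s1=1 s2=0 clk=1 s4=1 s5=1 s0=1
t3.Δ0 s3=1 s6=0 s1=1 s2=0 clk=1 s4=1 s5=1 s0=1
t3.Δ1 s3=1 s6=0 s1=1 s2=0 clk=0 s4=1 s5=1 s0=1
t4.Δ0 s3=1 s6=0 s1=1 s2=0 clk=0 s4=1 s5=1 s0=1
t4.Δ1 s3=0 s6=0 s1=1 s2=0 clk=1 s4=1 s5=1 s0=1
t4.Δ2 s3=0 s6=1 s1=1 s2=1 clk=1 s4=1 s5=1 s0=0
t4.Δ3 s3=0 s6=1 s1=0 s2=1 clk=1 s4=1 s5=1 s0=0
t4.Δ4 s3=0 s6=1 s1=0 s2=0 clk=1 s4=1 s5=1 s0=0
t5.Δ0 s3=0 s6=1 s1=0 s2=0 clk=1 s4=1 s5=1 s0=0
t5.Δ1 s3=0 s6=1 s1=0 s2=0 clk=0 s4=1 s5=1 s0=0
t6.Δ0 s3=0 s6=1 s1=0 s2=0 clk=0 s4=1 s5=1 s0=0
t6.Δ1 s3=0 s6=1 s1=0 s2=0 clk=1 s4=1 s5=1 s0=0
t6.Δ2 s3=0 s6=0 s1=0 s2=0 clk=1 s4=1 s5=1 s0=0
t7.Δ0 s3=0 s6=0 s1=0 s2=0 clk=1 s4=1 s5=1 s0=0
t7.Δ1 s3=0 s6=0 s1=0 s2=0 clk=0 s4=1 s5=1 s0=0
t8.Δ0 s3=0 s6=0 s1=0 s2=0 clk=0 s4=1 s5=1 s0=0
t8.Δ1 s3=1 s6=0 s1=0 s2=0 clk=1 s4=1 s5=1 s0=0
t8.Δ2 s3=1 s6=1 s1=0 s2=1 clk=1 s4=1 s5=1 s0=1
t8.Δ3 s3=1 s6=1 s1=1 s2=1 clk=1 s4=1 s5=1 s0=1
t8.Δ4 s3=1 s6=1 s1=1 s2=0 clk=1 s4=1 s5=1 s0=1
t9.Δ0 s3=1 s6=1 s1=1 s2=0 clk=1 s4=1 s5=1 s0=1
t9.Δ1 s3=1 s6=1 s1=1 s2=0 clk=0 s4=1 s5=1 s0=1
t10.Δ0 s3=1 s6=1 s1=1 s2=0 clk=0 s4=1 s5=1 s0=1
t10.Δ1 s3=1 s6=1 s1=1 s2=0 clk=1 s4=1 s5=1 s0=1
t10.Δ2 s3=1 s6=0 s1=1 s2=0 clk=1 s4=1 s5=1 s0=1
t11.Δ0 s3=1 s6=0 s1=1 s2=0 clk=1 s4=1 s5=1 s0=1
t11.Δ1 s3=1 s6=0 s1=1 s2=0 clk=0 s4=1 s5=1 s0=1
t12.Δ0 s3=1 s6=0 s1=1 s2=0 clk=0 s4=1 s5=1 s0=1
t12.Δ1 s3=0 s6=0 s1=1 s2=0 clk=1 s4=1 s5=1 s0=1
t12.Δ2 s3=0 s6=1 s1=1 s2=1 clk=1 s4=1 s5=1 s0=0
t12.Δ3 s3=0 s6=1 s1=0 s2=1 clk=1 s4=1 s5=1 s0=0
t12.Δ4 s3=0 s6=1 s1=0 s2=0 clk=1 s4=1 s5=1 s0=0
t13.Δ0 s3=0 s6=1 s1=0 s2=0 clk=1 s4=1 s5=1 s0=0
t13.Δ1 s3=0 s6=1 s1=0 s2=0 clk=0 s4=1 s5=1 s0=0
t14.Δ0 s3=0 s6=1 s1=0 s2=0 clk=0 s4=1 s5=1 s0=0
t14.Δ1 s3=0 s6=1 s1=0 s2=0 clk=1 s4=1 s5=1 s0=0
t14.Δ2 s3=0 s6=0 s1=0 s2=0 clk=1 s4=1 s5=1 s0=0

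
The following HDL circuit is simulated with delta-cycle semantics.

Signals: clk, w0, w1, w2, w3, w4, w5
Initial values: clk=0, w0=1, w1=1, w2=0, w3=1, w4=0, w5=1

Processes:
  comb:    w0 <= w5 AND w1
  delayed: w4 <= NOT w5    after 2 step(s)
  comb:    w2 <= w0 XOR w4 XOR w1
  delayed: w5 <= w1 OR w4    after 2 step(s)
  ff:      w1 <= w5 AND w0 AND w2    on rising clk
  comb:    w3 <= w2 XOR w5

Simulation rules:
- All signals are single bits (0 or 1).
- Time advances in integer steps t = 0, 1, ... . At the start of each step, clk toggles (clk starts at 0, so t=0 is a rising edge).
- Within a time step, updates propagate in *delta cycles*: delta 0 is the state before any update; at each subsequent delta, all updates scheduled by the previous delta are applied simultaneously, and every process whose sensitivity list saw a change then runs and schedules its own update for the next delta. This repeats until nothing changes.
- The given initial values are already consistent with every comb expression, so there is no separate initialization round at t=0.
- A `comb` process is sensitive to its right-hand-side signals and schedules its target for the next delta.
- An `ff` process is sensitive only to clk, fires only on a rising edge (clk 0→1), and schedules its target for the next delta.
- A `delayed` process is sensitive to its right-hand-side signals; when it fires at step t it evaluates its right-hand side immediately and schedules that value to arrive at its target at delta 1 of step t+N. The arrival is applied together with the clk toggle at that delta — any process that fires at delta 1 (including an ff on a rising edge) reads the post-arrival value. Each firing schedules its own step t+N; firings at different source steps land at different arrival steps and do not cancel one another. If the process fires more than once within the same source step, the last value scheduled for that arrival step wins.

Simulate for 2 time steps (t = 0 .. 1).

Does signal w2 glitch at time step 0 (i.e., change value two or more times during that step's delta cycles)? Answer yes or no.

t0.Δ0 w0=1 w2=0 w3=1 w5=1 w1=1 clk=0 w4=0
t0.Δ1 w0=1 w2=0 w3=1 w5=1 w1=1 clk=1 w4=0
t0.Δ2 w0=1 w2=0 w3=1 w5=1 w1=0 clk=1 w4=0
t0.Δ3 w0=0 w2=1 w3=1 w5=1 w1=0 clk=1 w4=0
t0.Δ4 w0=0 w2=0 w3=0 w5=1 w1=0 clk=1 w4=0
t0.Δ5 w0=0 w2=0 w3=1 w5=1 w1=0 clk=1 w4=0
t1.Δ0 w0=0 w2=0 w3=1 w5=1 w1=0 clk=1 w4=0
t1.Δ1 w0=0 w2=0 w3=1 w5=1 w1=0 clk=0 w4=0

yes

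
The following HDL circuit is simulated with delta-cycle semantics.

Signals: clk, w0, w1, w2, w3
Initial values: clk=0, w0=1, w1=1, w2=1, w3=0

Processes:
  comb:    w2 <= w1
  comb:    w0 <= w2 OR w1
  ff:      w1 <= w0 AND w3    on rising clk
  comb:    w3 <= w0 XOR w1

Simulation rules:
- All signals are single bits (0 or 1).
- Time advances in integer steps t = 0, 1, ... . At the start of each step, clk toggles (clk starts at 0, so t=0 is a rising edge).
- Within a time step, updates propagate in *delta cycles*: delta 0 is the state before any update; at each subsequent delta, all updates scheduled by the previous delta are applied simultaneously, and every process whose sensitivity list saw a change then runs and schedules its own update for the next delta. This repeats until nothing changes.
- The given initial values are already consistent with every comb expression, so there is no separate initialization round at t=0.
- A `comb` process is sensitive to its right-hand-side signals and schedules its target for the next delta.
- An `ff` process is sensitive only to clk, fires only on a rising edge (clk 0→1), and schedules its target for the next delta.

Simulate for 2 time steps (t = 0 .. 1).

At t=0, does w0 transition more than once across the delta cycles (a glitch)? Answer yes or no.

no

t=0 Δ0: w1=1 clk=0 w3=0 w0=1 w2=1
  Δ1: clk:0→1
  Δ2: w1:1→0
  Δ3: w3:0→1, w2:1→0
  Δ4: w0:1→0
  Δ5: w3:1→0
  (5Δ to stable)
t=1 Δ0: w1=0 clk=1 w3=0 w0=0 w2=0
  Δ1: clk:1→0
  (1Δ to stable)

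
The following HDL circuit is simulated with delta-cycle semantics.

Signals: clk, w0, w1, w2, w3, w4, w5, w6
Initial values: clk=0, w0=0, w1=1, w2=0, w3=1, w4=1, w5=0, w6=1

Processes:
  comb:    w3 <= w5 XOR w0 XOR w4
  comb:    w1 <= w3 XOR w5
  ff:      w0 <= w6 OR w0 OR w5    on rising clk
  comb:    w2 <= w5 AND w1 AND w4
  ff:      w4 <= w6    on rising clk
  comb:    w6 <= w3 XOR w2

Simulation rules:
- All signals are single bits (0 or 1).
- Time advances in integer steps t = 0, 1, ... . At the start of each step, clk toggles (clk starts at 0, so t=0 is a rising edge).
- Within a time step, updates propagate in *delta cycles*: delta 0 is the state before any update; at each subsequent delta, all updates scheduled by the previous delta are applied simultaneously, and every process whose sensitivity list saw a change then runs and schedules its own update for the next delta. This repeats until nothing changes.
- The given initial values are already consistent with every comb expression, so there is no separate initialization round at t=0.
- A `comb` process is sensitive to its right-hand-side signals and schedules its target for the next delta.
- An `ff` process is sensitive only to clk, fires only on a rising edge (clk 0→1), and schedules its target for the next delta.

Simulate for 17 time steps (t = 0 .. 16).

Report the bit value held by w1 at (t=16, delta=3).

1

t=0 Δ0: w4=1 w2=0 w1=1 clk=0 w0=0 w5=0 w3=1 w6=1
  Δ1: clk:0→1
  Δ2: w0:0→1
  Δ3: w3:1→0
  Δ4: w1:1→0, w6:1→0
  (4Δ to stable)
t=1 Δ0: w4=1 w2=0 w1=0 clk=1 w0=1 w5=0 w3=0 w6=0
  Δ1: clk:1→0
  (1Δ to stable)
t=2 Δ0: w4=1 w2=0 w1=0 clk=0 w0=1 w5=0 w3=0 w6=0
  Δ1: clk:0→1
  Δ2: w4:1→0
  Δ3: w3:0→1
  Δ4: w1:0→1, w6:0→1
  (4Δ to stable)
t=3 Δ0: w4=0 w2=0 w1=1 clk=1 w0=1 w5=0 w3=1 w6=1
  Δ1: clk:1→0
  (1Δ to stable)
t=4 Δ0: w4=0 w2=0 w1=1 clk=0 w0=1 w5=0 w3=1 w6=1
  Δ1: clk:0→1
  Δ2: w4:0→1
  Δ3: w3:1→0
  Δ4: w1:1→0, w6:1→0
  (4Δ to stable)
t=5 Δ0: w4=1 w2=0 w1=0 clk=1 w0=1 w5=0 w3=0 w6=0
  Δ1: clk:1→0
  (1Δ to stable)
t=6 Δ0: w4=1 w2=0 w1=0 clk=0 w0=1 w5=0 w3=0 w6=0
  Δ1: clk:0→1
  Δ2: w4:1→0
  Δ3: w3:0→1
  Δ4: w1:0→1, w6:0→1
  (4Δ to stable)
t=7 Δ0: w4=0 w2=0 w1=1 clk=1 w0=1 w5=0 w3=1 w6=1
  Δ1: clk:1→0
  (1Δ to stable)
t=8 Δ0: w4=0 w2=0 w1=1 clk=0 w0=1 w5=0 w3=1 w6=1
  Δ1: clk:0→1
  Δ2: w4:0→1
  Δ3: w3:1→0
  Δ4: w1:1→0, w6:1→0
  (4Δ to stable)
t=9 Δ0: w4=1 w2=0 w1=0 clk=1 w0=1 w5=0 w3=0 w6=0
  Δ1: clk:1→0
  (1Δ to stable)
t=10 Δ0: w4=1 w2=0 w1=0 clk=0 w0=1 w5=0 w3=0 w6=0
  Δ1: clk:0→1
  Δ2: w4:1→0
  Δ3: w3:0→1
  Δ4: w1:0→1, w6:0→1
  (4Δ to stable)
t=11 Δ0: w4=0 w2=0 w1=1 clk=1 w0=1 w5=0 w3=1 w6=1
  Δ1: clk:1→0
  (1Δ to stable)
t=12 Δ0: w4=0 w2=0 w1=1 clk=0 w0=1 w5=0 w3=1 w6=1
  Δ1: clk:0→1
  Δ2: w4:0→1
  Δ3: w3:1→0
  Δ4: w1:1→0, w6:1→0
  (4Δ to stable)
t=13 Δ0: w4=1 w2=0 w1=0 clk=1 w0=1 w5=0 w3=0 w6=0
  Δ1: clk:1→0
  (1Δ to stable)
t=14 Δ0: w4=1 w2=0 w1=0 clk=0 w0=1 w5=0 w3=0 w6=0
  Δ1: clk:0→1
  Δ2: w4:1→0
  Δ3: w3:0→1
  Δ4: w1:0→1, w6:0→1
  (4Δ to stable)
t=15 Δ0: w4=0 w2=0 w1=1 clk=1 w0=1 w5=0 w3=1 w6=1
  Δ1: clk:1→0
  (1Δ to stable)
t=16 Δ0: w4=0 w2=0 w1=1 clk=0 w0=1 w5=0 w3=1 w6=1
  Δ1: clk:0→1
  Δ2: w4:0→1
  Δ3: w3:1→0
  Δ4: w1:1→0, w6:1→0
  (4Δ to stable)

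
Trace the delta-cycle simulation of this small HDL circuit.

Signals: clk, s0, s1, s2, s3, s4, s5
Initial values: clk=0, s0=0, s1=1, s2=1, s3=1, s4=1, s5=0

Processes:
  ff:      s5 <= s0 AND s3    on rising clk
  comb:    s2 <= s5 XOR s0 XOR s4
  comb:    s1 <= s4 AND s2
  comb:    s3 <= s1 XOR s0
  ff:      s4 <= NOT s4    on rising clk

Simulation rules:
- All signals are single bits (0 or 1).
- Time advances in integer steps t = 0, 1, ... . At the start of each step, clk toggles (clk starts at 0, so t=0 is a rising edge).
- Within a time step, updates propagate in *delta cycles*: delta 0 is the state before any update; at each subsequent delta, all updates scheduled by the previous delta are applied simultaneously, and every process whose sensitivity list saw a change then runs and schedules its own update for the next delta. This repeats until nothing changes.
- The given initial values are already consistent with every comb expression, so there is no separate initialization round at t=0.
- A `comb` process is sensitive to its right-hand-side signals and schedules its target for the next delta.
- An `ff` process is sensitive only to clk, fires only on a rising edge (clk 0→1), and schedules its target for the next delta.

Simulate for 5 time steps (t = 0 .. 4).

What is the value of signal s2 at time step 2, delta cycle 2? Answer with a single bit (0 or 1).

t=0 Δ0: s0=0 s2=1 clk=0 s4=1 s1=1 s3=1 s5=0
  Δ1: clk:0→1
  Δ2: s4:1→0
  Δ3: s2:1→0, s1:1→0
  Δ4: s3:1→0
  (4Δ to stable)
t=1 Δ0: s0=0 s2=0 clk=1 s4=0 s1=0 s3=0 s5=0
  Δ1: clk:1→0
  (1Δ to stable)
t=2 Δ0: s0=0 s2=0 clk=0 s4=0 s1=0 s3=0 s5=0
  Δ1: clk:0→1
  Δ2: s4:0→1
  Δ3: s2:0→1
  Δ4: s1:0→1
  Δ5: s3:0→1
  (5Δ to stable)
t=3 Δ0: s0=0 s2=1 clk=1 s4=1 s1=1 s3=1 s5=0
  Δ1: clk:1→0
  (1Δ to stable)
t=4 Δ0: s0=0 s2=1 clk=0 s4=1 s1=1 s3=1 s5=0
  Δ1: clk:0→1
  Δ2: s4:1→0
  Δ3: s2:1→0, s1:1→0
  Δ4: s3:1→0
  (4Δ to stable)

0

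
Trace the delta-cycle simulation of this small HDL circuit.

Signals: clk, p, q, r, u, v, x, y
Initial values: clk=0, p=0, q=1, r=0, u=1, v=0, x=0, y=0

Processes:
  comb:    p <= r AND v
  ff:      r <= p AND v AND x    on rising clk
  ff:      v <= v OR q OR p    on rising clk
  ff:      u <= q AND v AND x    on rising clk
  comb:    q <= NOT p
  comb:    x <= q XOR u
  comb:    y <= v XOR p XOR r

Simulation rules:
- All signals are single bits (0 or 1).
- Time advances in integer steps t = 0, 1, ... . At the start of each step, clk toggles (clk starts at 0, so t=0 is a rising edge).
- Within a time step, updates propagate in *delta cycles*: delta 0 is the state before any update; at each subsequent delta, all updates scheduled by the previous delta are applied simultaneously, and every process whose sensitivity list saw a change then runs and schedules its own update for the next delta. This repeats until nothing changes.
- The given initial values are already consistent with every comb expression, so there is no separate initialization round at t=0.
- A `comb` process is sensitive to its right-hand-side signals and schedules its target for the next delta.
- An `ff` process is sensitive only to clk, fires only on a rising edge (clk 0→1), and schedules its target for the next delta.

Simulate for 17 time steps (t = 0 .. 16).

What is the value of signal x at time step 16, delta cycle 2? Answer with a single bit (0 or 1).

t=0 Δ0: y=0 r=0 q=1 u=1 v=0 x=0 p=0 clk=0
  Δ1: clk:0→1
  Δ2: u:1→0, v:0→1
  Δ3: y:0→1, x:0→1
  (3Δ to stable)
t=1 Δ0: y=1 r=0 q=1 u=0 v=1 x=1 p=0 clk=1
  Δ1: clk:1→0
  (1Δ to stable)
t=2 Δ0: y=1 r=0 q=1 u=0 v=1 x=1 p=0 clk=0
  Δ1: clk:0→1
  Δ2: u:0→1
  Δ3: x:1→0
  (3Δ to stable)
t=3 Δ0: y=1 r=0 q=1 u=1 v=1 x=0 p=0 clk=1
  Δ1: clk:1→0
  (1Δ to stable)
t=4 Δ0: y=1 r=0 q=1 u=1 v=1 x=0 p=0 clk=0
  Δ1: clk:0→1
  Δ2: u:1→0
  Δ3: x:0→1
  (3Δ to stable)
t=5 Δ0: y=1 r=0 q=1 u=0 v=1 x=1 p=0 clk=1
  Δ1: clk:1→0
  (1Δ to stable)
t=6 Δ0: y=1 r=0 q=1 u=0 v=1 x=1 p=0 clk=0
  Δ1: clk:0→1
  Δ2: u:0→1
  Δ3: x:1→0
  (3Δ to stable)
t=7 Δ0: y=1 r=0 q=1 u=1 v=1 x=0 p=0 clk=1
  Δ1: clk:1→0
  (1Δ to stable)
t=8 Δ0: y=1 r=0 q=1 u=1 v=1 x=0 p=0 clk=0
  Δ1: clk:0→1
  Δ2: u:1→0
  Δ3: x:0→1
  (3Δ to stable)
t=9 Δ0: y=1 r=0 q=1 u=0 v=1 x=1 p=0 clk=1
  Δ1: clk:1→0
  (1Δ to stable)
t=10 Δ0: y=1 r=0 q=1 u=0 v=1 x=1 p=0 clk=0
  Δ1: clk:0→1
  Δ2: u:0→1
  Δ3: x:1→0
  (3Δ to stable)
t=11 Δ0: y=1 r=0 q=1 u=1 v=1 x=0 p=0 clk=1
  Δ1: clk:1→0
  (1Δ to stable)
t=12 Δ0: y=1 r=0 q=1 u=1 v=1 x=0 p=0 clk=0
  Δ1: clk:0→1
  Δ2: u:1→0
  Δ3: x:0→1
  (3Δ to stable)
t=13 Δ0: y=1 r=0 q=1 u=0 v=1 x=1 p=0 clk=1
  Δ1: clk:1→0
  (1Δ to stable)
t=14 Δ0: y=1 r=0 q=1 u=0 v=1 x=1 p=0 clk=0
  Δ1: clk:0→1
  Δ2: u:0→1
  Δ3: x:1→0
  (3Δ to stable)
t=15 Δ0: y=1 r=0 q=1 u=1 v=1 x=0 p=0 clk=1
  Δ1: clk:1→0
  (1Δ to stable)
t=16 Δ0: y=1 r=0 q=1 u=1 v=1 x=0 p=0 clk=0
  Δ1: clk:0→1
  Δ2: u:1→0
  Δ3: x:0→1
  (3Δ to stable)

0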